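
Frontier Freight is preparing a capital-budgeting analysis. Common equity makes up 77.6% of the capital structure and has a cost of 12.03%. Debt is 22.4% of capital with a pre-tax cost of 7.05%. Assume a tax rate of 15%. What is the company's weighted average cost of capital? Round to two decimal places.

10.68%

After-tax cost of debt = 7.05% × (1 − 15%) = 5.9925%.
WACC = 0.776 × 12.0300% + 0.224 × 5.9925% = 10.6776%.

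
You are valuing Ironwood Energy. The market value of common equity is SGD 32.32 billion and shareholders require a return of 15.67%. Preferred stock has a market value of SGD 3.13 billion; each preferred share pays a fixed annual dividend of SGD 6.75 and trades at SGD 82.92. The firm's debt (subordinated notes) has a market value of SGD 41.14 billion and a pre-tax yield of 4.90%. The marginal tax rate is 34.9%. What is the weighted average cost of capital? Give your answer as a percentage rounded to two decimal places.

Cost of preferred: Rp = 6.75 / 82.92 = 8.1404%.
Total capital V = 32.32 + 3.13 + 41.14 = 76.59.
Equity: weight = 32.32/76.59 = 0.4220; cost = 15.67%.
Preferred: weight = 3.13/76.59 = 0.0409; cost = 8.1404%.
Subordinated notes: weight = 41.14/76.59 = 0.5371; after-tax cost = 4.9% × (1 − 34.9%) = 3.1899%.
WACC = 0.4220 × 15.6700% + 0.0409 × 8.1404% + 0.5371 × 3.1899% = 8.6587%.

8.66%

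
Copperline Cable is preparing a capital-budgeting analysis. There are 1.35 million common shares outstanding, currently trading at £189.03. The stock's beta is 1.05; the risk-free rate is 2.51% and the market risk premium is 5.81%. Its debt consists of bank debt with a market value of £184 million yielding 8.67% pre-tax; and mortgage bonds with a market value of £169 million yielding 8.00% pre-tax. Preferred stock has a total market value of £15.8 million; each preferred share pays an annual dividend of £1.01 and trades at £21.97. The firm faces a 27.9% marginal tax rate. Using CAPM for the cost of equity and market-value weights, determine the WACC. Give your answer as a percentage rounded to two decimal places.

7.04%

Cost of equity via CAPM: Re = 2.51% + 1.05 × 5.81% = 8.6105%.
Cost of preferred: Rp = 1.01 / 21.97 = 4.5972%.
Market value of equity E = 189.03 × 1.35m = 255.1905m.
Total capital V = 255.1905 + 15.8 + 184 + 169 = 623.9905.
Equity: weight = 255.1905/623.9905 = 0.4090; cost = 8.6105%.
Preferred: weight = 15.8/623.9905 = 0.0253; cost = 4.5972%.
Bank debt: weight = 184/623.9905 = 0.2949; after-tax cost = 8.67% × (1 − 27.9%) = 6.2511%.
Mortgage bonds: weight = 169/623.9905 = 0.2708; after-tax cost = 8% × (1 − 27.9%) = 5.7680%.
WACC = 0.4090 × 8.6105% + 0.0253 × 4.5972% + 0.2949 × 6.2511% + 0.2708 × 5.7680% = 7.0433%.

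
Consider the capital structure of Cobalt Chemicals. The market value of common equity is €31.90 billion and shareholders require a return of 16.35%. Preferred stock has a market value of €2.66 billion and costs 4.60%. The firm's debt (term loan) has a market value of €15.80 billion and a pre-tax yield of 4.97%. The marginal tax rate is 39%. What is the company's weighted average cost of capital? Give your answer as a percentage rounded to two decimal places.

11.55%

Total capital V = 31.9 + 2.66 + 15.8 = 50.36.
Equity: weight = 31.9/50.36 = 0.6334; cost = 16.35%.
Preferred: weight = 2.66/50.36 = 0.0528; cost = 4.6%.
Term loan: weight = 15.8/50.36 = 0.3137; after-tax cost = 4.97% × (1 − 39%) = 3.0317%.
WACC = 0.6334 × 16.3500% + 0.0528 × 4.6000% + 0.3137 × 3.0317% = 11.5509%.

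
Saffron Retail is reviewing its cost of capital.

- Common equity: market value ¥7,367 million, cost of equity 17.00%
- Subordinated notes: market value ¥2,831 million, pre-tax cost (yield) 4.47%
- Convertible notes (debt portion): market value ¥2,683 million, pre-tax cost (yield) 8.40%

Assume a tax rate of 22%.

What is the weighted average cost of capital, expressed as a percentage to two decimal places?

11.85%

Total capital V = 7367 + 2831 + 2683 = 12881.
Equity: weight = 7367/12881 = 0.5719; cost = 17%.
Subordinated notes: weight = 2831/12881 = 0.2198; after-tax cost = 4.47% × (1 − 22%) = 3.4866%.
Convertible notes (debt portion): weight = 2683/12881 = 0.2083; after-tax cost = 8.4% × (1 − 22%) = 6.5520%.
WACC = 0.5719 × 17.0000% + 0.2198 × 3.4866% + 0.2083 × 6.5520% = 11.8538%.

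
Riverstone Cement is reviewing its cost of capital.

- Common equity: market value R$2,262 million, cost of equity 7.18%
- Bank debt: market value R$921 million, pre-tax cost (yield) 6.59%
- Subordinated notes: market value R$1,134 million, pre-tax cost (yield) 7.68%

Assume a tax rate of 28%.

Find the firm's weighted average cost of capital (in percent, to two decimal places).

Total capital V = 2262 + 921 + 1134 = 4317.
Equity: weight = 2262/4317 = 0.5240; cost = 7.18%.
Bank debt: weight = 921/4317 = 0.2133; after-tax cost = 6.59% × (1 − 28%) = 4.7448%.
Subordinated notes: weight = 1134/4317 = 0.2627; after-tax cost = 7.68% × (1 − 28%) = 5.5296%.
WACC = 0.5240 × 7.1800% + 0.2133 × 4.7448% + 0.2627 × 5.5296% = 6.2269%.

6.23%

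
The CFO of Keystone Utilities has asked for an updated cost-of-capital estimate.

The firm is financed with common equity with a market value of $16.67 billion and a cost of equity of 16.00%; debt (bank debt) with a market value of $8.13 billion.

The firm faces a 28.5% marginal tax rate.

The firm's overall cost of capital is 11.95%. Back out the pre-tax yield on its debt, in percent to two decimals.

Total capital V = 16.67 + 8.13 = 24.8.
Equity weight = 16.67/24.8 = 0.6722.
Bank debt weight = 8.13/24.8 = 0.3278.
Equity contribution = 0.6722 × 16% = 10.7548%.
Remaining for debt = 11.95% − 10.7548% = 1.1952%.
Rd × (1 − 28.5%) × 0.3278 = 1.1952%  ⇒  Rd = 5.0990%.

5.10%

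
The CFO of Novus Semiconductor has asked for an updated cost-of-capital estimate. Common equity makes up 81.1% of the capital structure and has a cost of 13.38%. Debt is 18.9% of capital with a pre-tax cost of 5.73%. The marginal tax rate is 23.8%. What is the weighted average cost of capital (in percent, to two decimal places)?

11.68%

After-tax cost of debt = 5.73% × (1 − 23.8%) = 4.3663%.
WACC = 0.811 × 13.3800% + 0.189 × 4.3663% = 11.6764%.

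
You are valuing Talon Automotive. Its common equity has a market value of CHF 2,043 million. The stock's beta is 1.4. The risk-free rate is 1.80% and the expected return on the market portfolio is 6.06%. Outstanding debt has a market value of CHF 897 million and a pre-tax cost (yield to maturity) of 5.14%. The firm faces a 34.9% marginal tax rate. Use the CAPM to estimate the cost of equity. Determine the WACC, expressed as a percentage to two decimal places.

Market risk premium = 6.06% − 1.8% = 4.26%.
Cost of equity via CAPM: Re = 1.8% + 1.4 × 4.26% = 7.7640%.
Total capital V = 2043 + 897 = 2940.
Equity: weight = 2043/2940 = 0.6949; cost = 7.764%.
Debt: weight = 897/2940 = 0.3051; after-tax cost = 5.14% × (1 − 34.9%) = 3.3461%.
WACC = 0.6949 × 7.7640% + 0.3051 × 3.3461% = 6.4161%.

6.42%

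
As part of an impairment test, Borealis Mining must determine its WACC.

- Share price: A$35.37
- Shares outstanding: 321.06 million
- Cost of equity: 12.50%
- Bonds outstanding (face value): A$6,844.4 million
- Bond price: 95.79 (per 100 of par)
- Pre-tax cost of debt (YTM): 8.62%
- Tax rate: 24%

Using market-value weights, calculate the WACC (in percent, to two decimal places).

Market value of equity E = 35.37 × 321.06m = 11355.8922m. Market value of debt D = 6844.4m × 95.79/100 = 6556.25076m.
Total capital V = 11355.8922 + 6556.25076 = 17912.14296.
Equity: weight = 11355.8922/17912.14296 = 0.6340; cost = 12.5%.
Bonds outstanding: weight = 6556.25076/17912.14296 = 0.3660; after-tax cost = 8.62% × (1 − 24%) = 6.5512%.
WACC = 0.6340 × 12.5000% + 0.3660 × 6.5512% = 10.3226%.

10.32%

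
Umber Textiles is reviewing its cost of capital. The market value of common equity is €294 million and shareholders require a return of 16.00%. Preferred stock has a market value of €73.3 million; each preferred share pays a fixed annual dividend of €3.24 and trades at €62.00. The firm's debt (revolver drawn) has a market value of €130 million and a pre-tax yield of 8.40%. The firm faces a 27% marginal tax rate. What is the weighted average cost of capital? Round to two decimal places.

Cost of preferred: Rp = 3.24 / 62.0 = 5.2258%.
Total capital V = 294 + 73.3 + 130 = 497.3.
Equity: weight = 294/497.3 = 0.5912; cost = 16%.
Preferred: weight = 73.3/497.3 = 0.1474; cost = 5.2258%.
Revolver drawn: weight = 130/497.3 = 0.2614; after-tax cost = 8.4% × (1 − 27%) = 6.1320%.
WACC = 0.5912 × 16.0000% + 0.1474 × 5.2258% + 0.2614 × 6.1320% = 11.8323%.

11.83%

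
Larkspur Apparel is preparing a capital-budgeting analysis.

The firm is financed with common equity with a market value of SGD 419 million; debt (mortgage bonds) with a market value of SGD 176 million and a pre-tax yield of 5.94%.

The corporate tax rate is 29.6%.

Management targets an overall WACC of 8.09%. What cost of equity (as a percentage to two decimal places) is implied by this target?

9.73%

Total capital V = 419 + 176 = 595.
Equity weight = 419/595 = 0.7042.
Mortgage bonds weight = 176/595 = 0.2958.
Debt contribution = 0.2958 × 5.94% × (1 − 29.6%) = 1.2370%.
Required equity contribution = 8.09% − 1.2370% = 6.8530%.
Re = 6.8530% / 0.7042 = 9.7316%.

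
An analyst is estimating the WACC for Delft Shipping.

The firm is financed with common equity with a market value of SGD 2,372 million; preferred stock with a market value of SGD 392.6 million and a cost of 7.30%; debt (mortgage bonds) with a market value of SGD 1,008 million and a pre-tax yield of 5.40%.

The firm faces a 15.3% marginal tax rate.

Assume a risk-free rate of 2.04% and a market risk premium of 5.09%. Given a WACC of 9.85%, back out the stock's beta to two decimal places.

2.06

Total capital V = 2372 + 392.6 + 1008 = 3772.6.
Equity weight = 2372/3772.6 = 0.6287.
Preferred weight = 392.6/3772.6 = 0.1041.
Mortgage bonds weight = 1008/3772.6 = 0.2672.
Debt contribution = 0.2672 × 5.4% × (1 − 15.3%) = 1.2221%.
Preferred contribution = 0.1041 × 7.3% = 0.7597%.
Required equity contribution = 9.85% − 1.9818% = 7.8682%  ⇒  Re = 12.5142%.
CAPM: 12.5142% = 2.04% + β × 5.09%  ⇒  β = 2.0578.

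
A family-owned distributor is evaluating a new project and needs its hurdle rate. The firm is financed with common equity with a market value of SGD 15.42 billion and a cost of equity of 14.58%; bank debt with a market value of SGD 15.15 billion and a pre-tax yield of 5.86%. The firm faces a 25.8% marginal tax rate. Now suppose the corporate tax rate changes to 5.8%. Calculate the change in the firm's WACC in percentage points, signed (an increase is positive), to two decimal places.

+0.58 pp

Current WACC:
Total capital V = 15.42 + 15.15 = 30.57.
Equity: weight = 15.42/30.57 = 0.5044; cost = 14.58%.
Bank debt: weight = 15.15/30.57 = 0.4956; after-tax cost = 5.86% × (1 − 25.8%) = 4.3481%.
WACC = 0.5044 × 14.5800% + 0.4956 × 4.3481% = 9.5092%.
After the change:
Total capital V = 15.42 + 15.15 = 30.57.
Equity: weight = 15.42/30.57 = 0.5044; cost = 14.58%.
Bank debt: weight = 15.15/30.57 = 0.4956; after-tax cost = 5.86% × (1 − 5.8%) = 5.5201%.
WACC = 0.5044 × 14.5800% + 0.4956 × 5.5201% = 10.0901%.
Change in WACC = 10.0901% − 9.5092% = 0.5808 pp.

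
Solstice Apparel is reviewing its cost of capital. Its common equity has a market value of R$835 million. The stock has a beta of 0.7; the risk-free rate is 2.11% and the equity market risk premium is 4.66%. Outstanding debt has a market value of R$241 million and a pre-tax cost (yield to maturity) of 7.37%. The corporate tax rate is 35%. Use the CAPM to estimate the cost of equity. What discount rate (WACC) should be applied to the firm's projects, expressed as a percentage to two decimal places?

Cost of equity via CAPM: Re = 2.11% + 0.7 × 4.66% = 5.3720%.
Total capital V = 835 + 241 = 1076.
Equity: weight = 835/1076 = 0.7760; cost = 5.372%.
Debt: weight = 241/1076 = 0.2240; after-tax cost = 7.37% × (1 − 35%) = 4.7905%.
WACC = 0.7760 × 5.3720% + 0.2240 × 4.7905% = 5.2418%.

5.24%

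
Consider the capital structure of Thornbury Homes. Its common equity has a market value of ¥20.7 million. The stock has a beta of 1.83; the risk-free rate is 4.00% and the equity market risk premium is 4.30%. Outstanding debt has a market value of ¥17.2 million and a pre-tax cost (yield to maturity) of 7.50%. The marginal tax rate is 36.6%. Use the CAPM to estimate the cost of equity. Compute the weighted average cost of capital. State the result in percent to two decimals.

Cost of equity via CAPM: Re = 4.0% + 1.83 × 4.3% = 11.8690%.
Total capital V = 20.7 + 17.2 = 37.9.
Equity: weight = 20.7/37.9 = 0.5462; cost = 11.869%.
Debt: weight = 17.2/37.9 = 0.4538; after-tax cost = 7.5% × (1 − 36.6%) = 4.7550%.
WACC = 0.5462 × 11.8690% + 0.4538 × 4.7550% = 8.6405%.

8.64%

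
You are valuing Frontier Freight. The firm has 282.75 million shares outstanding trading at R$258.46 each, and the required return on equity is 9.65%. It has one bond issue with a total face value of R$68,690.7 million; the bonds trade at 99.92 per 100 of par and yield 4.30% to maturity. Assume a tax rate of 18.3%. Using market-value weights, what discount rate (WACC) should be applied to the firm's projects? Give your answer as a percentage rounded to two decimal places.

6.68%

Market value of equity E = 258.46 × 282.75m = 73079.565m. Market value of debt D = 68690.7m × 99.92/100 = 68635.74744m.
Total capital V = 73079.565 + 68635.74744 = 141715.31244.
Equity: weight = 73079.565/141715.31244 = 0.5157; cost = 9.65%.
Bonds outstanding: weight = 68635.74744/141715.31244 = 0.4843; after-tax cost = 4.3% × (1 − 18.3%) = 3.5131%.
WACC = 0.5157 × 9.6500% + 0.4843 × 3.5131% = 6.6778%.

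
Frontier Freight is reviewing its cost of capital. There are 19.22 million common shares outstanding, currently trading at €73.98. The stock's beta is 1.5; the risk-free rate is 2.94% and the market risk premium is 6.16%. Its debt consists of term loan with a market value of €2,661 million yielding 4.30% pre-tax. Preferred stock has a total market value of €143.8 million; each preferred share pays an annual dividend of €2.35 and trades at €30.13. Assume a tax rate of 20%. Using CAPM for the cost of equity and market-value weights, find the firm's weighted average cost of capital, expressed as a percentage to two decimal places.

6.53%

Cost of equity via CAPM: Re = 2.94% + 1.5 × 6.16% = 12.1800%.
Cost of preferred: Rp = 2.35 / 30.13 = 7.7995%.
Market value of equity E = 73.98 × 19.22m = 1421.8956m.
Total capital V = 1421.8956 + 143.8 + 2661 = 4226.6956.
Equity: weight = 1421.8956/4226.6956 = 0.3364; cost = 12.18%.
Preferred: weight = 143.8/4226.6956 = 0.0340; cost = 7.7995%.
Term loan: weight = 2661/4226.6956 = 0.6296; after-tax cost = 4.3% × (1 − 20%) = 3.4400%.
WACC = 0.3364 × 12.1800% + 0.0340 × 7.7995% + 0.6296 × 3.4400% = 6.5285%.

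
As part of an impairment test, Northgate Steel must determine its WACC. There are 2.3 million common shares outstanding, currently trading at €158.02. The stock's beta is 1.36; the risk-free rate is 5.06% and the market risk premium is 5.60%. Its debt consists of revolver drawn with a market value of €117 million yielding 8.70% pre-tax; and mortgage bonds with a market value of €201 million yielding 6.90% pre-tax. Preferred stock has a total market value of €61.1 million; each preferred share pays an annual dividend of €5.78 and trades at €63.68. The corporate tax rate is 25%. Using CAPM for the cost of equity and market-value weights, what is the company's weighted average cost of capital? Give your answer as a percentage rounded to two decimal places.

9.38%

Cost of equity via CAPM: Re = 5.06% + 1.36 × 5.6% = 12.6760%.
Cost of preferred: Rp = 5.78 / 63.68 = 9.0766%.
Market value of equity E = 158.02 × 2.3m = 363.446m.
Total capital V = 363.446 + 61.1 + 117 + 201 = 742.546.
Equity: weight = 363.446/742.546 = 0.4895; cost = 12.676%.
Preferred: weight = 61.1/742.546 = 0.0823; cost = 9.0766%.
Revolver drawn: weight = 117/742.546 = 0.1576; after-tax cost = 8.7% × (1 − 25%) = 6.5250%.
Mortgage bonds: weight = 201/742.546 = 0.2707; after-tax cost = 6.9% × (1 − 25%) = 5.1750%.
WACC = 0.4895 × 12.6760% + 0.0823 × 9.0766% + 0.1576 × 6.5250% + 0.2707 × 5.1750% = 9.3802%.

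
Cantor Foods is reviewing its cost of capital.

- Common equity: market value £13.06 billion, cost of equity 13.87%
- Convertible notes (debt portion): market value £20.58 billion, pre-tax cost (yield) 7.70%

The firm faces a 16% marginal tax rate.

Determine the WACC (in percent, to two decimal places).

9.34%

Total capital V = 13.06 + 20.58 = 33.64.
Equity: weight = 13.06/33.64 = 0.3882; cost = 13.87%.
Convertible notes (debt portion): weight = 20.58/33.64 = 0.6118; after-tax cost = 7.7% × (1 − 16%) = 6.4680%.
WACC = 0.3882 × 13.8700% + 0.6118 × 6.4680% = 9.3417%.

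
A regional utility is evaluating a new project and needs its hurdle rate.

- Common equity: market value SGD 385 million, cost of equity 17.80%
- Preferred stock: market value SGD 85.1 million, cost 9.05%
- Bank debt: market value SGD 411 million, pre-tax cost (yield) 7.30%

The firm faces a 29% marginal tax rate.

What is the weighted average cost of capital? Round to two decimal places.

11.07%

Total capital V = 385 + 85.1 + 411 = 881.1.
Equity: weight = 385/881.1 = 0.4370; cost = 17.8%.
Preferred: weight = 85.1/881.1 = 0.0966; cost = 9.05%.
Bank debt: weight = 411/881.1 = 0.4665; after-tax cost = 7.3% × (1 − 29%) = 5.1830%.
WACC = 0.4370 × 17.8000% + 0.0966 × 9.0500% + 0.4665 × 5.1830% = 11.0695%.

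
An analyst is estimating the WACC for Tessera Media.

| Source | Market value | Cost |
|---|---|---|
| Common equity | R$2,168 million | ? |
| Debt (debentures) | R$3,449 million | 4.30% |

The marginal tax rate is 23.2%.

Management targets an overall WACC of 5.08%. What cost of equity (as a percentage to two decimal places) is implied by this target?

7.91%

Total capital V = 2168 + 3449 = 5617.
Equity weight = 2168/5617 = 0.3860.
Debentures weight = 3449/5617 = 0.6140.
Debt contribution = 0.6140 × 4.3% × (1 − 23.2%) = 2.0278%.
Required equity contribution = 5.08% − 2.0278% = 3.0522%.
Re = 3.0522% / 0.3860 = 7.9079%.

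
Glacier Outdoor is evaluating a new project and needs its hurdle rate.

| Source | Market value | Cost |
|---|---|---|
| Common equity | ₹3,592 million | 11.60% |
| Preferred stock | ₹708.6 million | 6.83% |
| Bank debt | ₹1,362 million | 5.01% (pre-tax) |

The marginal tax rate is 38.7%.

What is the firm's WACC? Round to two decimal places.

Total capital V = 3592 + 708.6 + 1362 = 5662.6.
Equity: weight = 3592/5662.6 = 0.6343; cost = 11.6%.
Preferred: weight = 708.6/5662.6 = 0.1251; cost = 6.83%.
Bank debt: weight = 1362/5662.6 = 0.2405; after-tax cost = 5.01% × (1 − 38.7%) = 3.0711%.
WACC = 0.6343 × 11.6000% + 0.1251 × 6.8300% + 0.2405 × 3.0711% = 8.9517%.

8.95%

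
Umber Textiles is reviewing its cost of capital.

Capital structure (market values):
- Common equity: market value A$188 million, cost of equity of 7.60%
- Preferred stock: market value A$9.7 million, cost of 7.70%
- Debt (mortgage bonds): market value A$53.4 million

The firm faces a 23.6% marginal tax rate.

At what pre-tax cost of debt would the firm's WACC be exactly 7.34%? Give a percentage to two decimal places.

8.32%

Total capital V = 188 + 9.7 + 53.4 = 251.1.
Equity weight = 188/251.1 = 0.7487.
Preferred weight = 9.7/251.1 = 0.0386.
Mortgage bonds weight = 53.4/251.1 = 0.2127.
Equity contribution = 0.7487 × 7.6% = 5.6902%.
Preferred contribution = 0.0386 × 7.7% = 0.2975%.
Remaining for debt = 7.34% − 5.9876% = 1.3524%.
Rd × (1 − 23.6%) × 0.2127 = 1.3524%  ⇒  Rd = 8.3236%.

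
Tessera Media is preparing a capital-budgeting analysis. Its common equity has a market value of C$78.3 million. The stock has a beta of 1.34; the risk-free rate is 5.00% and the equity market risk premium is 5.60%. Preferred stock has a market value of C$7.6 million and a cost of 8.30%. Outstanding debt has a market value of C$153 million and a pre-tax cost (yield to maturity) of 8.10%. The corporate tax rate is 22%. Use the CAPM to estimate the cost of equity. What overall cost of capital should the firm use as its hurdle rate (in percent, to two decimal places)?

8.41%

Cost of equity via CAPM: Re = 5.0% + 1.34 × 5.6% = 12.5040%.
Total capital V = 78.3 + 7.6 + 153 = 238.9.
Equity: weight = 78.3/238.9 = 0.3278; cost = 12.504%.
Preferred: weight = 7.6/238.9 = 0.0318; cost = 8.3%.
Debt: weight = 153/238.9 = 0.6404; after-tax cost = 8.1% × (1 − 22%) = 6.3180%.
WACC = 0.3278 × 12.5040% + 0.0318 × 8.3000% + 0.6404 × 6.3180% = 8.4085%.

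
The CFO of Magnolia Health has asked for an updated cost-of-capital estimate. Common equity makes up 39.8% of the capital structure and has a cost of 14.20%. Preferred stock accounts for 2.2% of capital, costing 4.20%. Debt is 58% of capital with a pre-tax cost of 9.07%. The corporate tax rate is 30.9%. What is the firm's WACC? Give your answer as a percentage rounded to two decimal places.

9.38%

After-tax cost of debt = 9.07% × (1 − 30.9%) = 6.2674%.
WACC = 0.398 × 14.2000% + 0.022 × 4.2000% + 0.580 × 6.2674% = 9.3791%.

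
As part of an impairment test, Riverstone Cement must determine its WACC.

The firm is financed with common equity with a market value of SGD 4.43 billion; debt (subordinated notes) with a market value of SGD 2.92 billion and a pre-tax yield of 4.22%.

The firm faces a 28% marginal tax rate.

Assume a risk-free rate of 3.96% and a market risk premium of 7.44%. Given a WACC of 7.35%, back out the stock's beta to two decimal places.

0.84

Total capital V = 4.43 + 2.92 = 7.35.
Equity weight = 4.43/7.35 = 0.6027.
Subordinated notes weight = 2.92/7.35 = 0.3973.
Debt contribution = 0.3973 × 4.22% × (1 − 28%) = 1.2071%.
Required equity contribution = 7.35% − 1.2071% = 6.1429%  ⇒  Re = 10.1920%.
CAPM: 10.1920% = 3.96% + β × 7.44%  ⇒  β = 0.8376.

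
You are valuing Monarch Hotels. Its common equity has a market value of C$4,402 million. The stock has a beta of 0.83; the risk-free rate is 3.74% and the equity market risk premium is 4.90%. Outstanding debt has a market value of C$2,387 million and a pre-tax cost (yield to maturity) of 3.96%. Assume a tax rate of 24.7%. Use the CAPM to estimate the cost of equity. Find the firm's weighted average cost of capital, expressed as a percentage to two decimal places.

6.11%

Cost of equity via CAPM: Re = 3.74% + 0.83 × 4.9% = 7.8070%.
Total capital V = 4402 + 2387 = 6789.
Equity: weight = 4402/6789 = 0.6484; cost = 7.807%.
Debt: weight = 2387/6789 = 0.3516; after-tax cost = 3.96% × (1 − 24.7%) = 2.9819%.
WACC = 0.6484 × 7.8070% + 0.3516 × 2.9819% = 6.1105%.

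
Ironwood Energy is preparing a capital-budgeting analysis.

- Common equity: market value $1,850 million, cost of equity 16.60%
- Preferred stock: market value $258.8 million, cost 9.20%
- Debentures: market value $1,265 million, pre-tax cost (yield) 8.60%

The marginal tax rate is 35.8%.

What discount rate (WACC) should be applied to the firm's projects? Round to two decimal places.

Total capital V = 1850 + 258.8 + 1265 = 3373.8.
Equity: weight = 1850/3373.8 = 0.5483; cost = 16.6%.
Preferred: weight = 258.8/3373.8 = 0.0767; cost = 9.2%.
Debentures: weight = 1265/3373.8 = 0.3749; after-tax cost = 8.6% × (1 − 35.8%) = 5.5212%.
WACC = 0.5483 × 16.6000% + 0.0767 × 9.2000% + 0.3749 × 5.5212% = 11.8784%.

11.88%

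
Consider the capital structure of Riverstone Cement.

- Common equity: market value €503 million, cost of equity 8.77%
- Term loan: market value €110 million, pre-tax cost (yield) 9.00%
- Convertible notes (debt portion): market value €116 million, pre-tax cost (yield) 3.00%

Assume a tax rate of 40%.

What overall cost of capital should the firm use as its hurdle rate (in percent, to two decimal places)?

7.15%

Total capital V = 503 + 110 + 116 = 729.
Equity: weight = 503/729 = 0.6900; cost = 8.77%.
Term loan: weight = 110/729 = 0.1509; after-tax cost = 9% × (1 − 40%) = 5.4000%.
Convertible notes (debt portion): weight = 116/729 = 0.1591; after-tax cost = 3% × (1 − 40%) = 1.8000%.
WACC = 0.6900 × 8.7700% + 0.1509 × 5.4000% + 0.1591 × 1.8000% = 7.1524%.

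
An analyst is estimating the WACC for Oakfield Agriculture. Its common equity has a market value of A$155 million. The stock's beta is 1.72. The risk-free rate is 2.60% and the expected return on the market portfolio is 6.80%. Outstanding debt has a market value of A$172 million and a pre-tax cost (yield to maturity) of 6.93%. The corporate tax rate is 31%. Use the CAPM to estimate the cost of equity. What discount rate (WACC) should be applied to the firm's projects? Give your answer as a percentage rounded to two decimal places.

Market risk premium = 6.8% − 2.6% = 4.2%.
Cost of equity via CAPM: Re = 2.6% + 1.72 × 4.2% = 9.8240%.
Total capital V = 155 + 172 = 327.
Equity: weight = 155/327 = 0.4740; cost = 9.824%.
Debt: weight = 172/327 = 0.5260; after-tax cost = 6.93% × (1 − 31%) = 4.7817%.
WACC = 0.4740 × 9.8240% + 0.5260 × 4.7817% = 7.1718%.

7.17%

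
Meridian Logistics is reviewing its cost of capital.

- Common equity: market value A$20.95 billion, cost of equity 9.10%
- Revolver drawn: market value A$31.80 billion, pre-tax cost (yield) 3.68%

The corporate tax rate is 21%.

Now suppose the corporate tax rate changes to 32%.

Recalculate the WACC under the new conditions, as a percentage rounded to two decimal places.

After the change:
Total capital V = 20.95 + 31.8 = 52.75.
Equity: weight = 20.95/52.75 = 0.3972; cost = 9.1%.
Revolver drawn: weight = 31.8/52.75 = 0.6028; after-tax cost = 3.68% × (1 − 32%) = 2.5024%.
WACC = 0.3972 × 9.1000% + 0.6028 × 2.5024% = 5.1227%.

5.12%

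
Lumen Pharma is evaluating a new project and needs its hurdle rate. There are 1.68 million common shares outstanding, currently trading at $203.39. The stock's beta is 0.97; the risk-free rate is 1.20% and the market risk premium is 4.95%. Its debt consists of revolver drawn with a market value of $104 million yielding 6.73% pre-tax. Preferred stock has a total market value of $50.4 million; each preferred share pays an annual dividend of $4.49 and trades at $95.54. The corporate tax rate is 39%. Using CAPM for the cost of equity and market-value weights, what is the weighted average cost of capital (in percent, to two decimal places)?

Cost of equity via CAPM: Re = 1.2% + 0.97 × 4.95% = 6.0015%.
Cost of preferred: Rp = 4.49 / 95.54 = 4.6996%.
Market value of equity E = 203.39 × 1.68m = 341.6952m.
Total capital V = 341.6952 + 50.4 + 104 = 496.0952.
Equity: weight = 341.6952/496.0952 = 0.6888; cost = 6.0015%.
Preferred: weight = 50.4/496.0952 = 0.1016; cost = 4.6996%.
Revolver drawn: weight = 104/496.0952 = 0.2096; after-tax cost = 6.73% × (1 − 39%) = 4.1053%.
WACC = 0.6888 × 6.0015% + 0.1016 × 4.6996% + 0.2096 × 4.1053% = 5.4717%.

5.47%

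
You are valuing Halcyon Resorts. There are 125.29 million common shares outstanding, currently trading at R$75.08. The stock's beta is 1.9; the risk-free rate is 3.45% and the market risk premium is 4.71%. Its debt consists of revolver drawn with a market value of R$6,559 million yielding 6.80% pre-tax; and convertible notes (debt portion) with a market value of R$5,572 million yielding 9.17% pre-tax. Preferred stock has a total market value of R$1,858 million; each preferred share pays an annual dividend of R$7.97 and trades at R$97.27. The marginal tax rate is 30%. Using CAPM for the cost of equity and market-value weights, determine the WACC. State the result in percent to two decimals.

8.50%

Cost of equity via CAPM: Re = 3.45% + 1.9 × 4.71% = 12.3990%.
Cost of preferred: Rp = 7.97 / 97.27 = 8.1937%.
Market value of equity E = 75.08 × 125.29m = 9406.7732m.
Total capital V = 9406.7732 + 1858 + 6559 + 5572 = 23395.7732.
Equity: weight = 9406.7732/23395.7732 = 0.4021; cost = 12.399%.
Preferred: weight = 1858/23395.7732 = 0.0794; cost = 8.1937%.
Revolver drawn: weight = 6559/23395.7732 = 0.2803; after-tax cost = 6.8% × (1 − 30%) = 4.7600%.
Convertible notes (debt portion): weight = 5572/23395.7732 = 0.2382; after-tax cost = 9.17% × (1 − 30%) = 6.4190%.
WACC = 0.4021 × 12.3990% + 0.0794 × 8.1937% + 0.2803 × 4.7600% + 0.2382 × 6.4190% = 8.4992%.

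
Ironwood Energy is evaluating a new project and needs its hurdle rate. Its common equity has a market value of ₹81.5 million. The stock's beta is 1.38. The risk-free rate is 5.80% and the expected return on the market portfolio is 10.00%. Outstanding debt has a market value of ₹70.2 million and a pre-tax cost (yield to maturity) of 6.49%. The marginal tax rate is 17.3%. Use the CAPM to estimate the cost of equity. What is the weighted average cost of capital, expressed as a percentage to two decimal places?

Market risk premium = 10.0% − 5.8% = 4.2%.
Cost of equity via CAPM: Re = 5.8% + 1.38 × 4.2% = 11.5960%.
Total capital V = 81.5 + 70.2 = 151.7.
Equity: weight = 81.5/151.7 = 0.5372; cost = 11.596%.
Debt: weight = 70.2/151.7 = 0.4628; after-tax cost = 6.49% × (1 − 17.3%) = 5.3672%.
WACC = 0.5372 × 11.5960% + 0.4628 × 5.3672% = 8.7136%.

8.71%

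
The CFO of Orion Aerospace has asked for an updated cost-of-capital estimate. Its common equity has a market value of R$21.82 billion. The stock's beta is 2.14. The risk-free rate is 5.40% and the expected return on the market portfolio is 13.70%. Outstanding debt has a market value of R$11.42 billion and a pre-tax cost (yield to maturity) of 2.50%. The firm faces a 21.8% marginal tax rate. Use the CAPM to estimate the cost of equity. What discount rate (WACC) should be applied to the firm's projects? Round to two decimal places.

15.88%

Market risk premium = 13.7% − 5.4% = 8.3%.
Cost of equity via CAPM: Re = 5.4% + 2.14 × 8.3% = 23.1620%.
Total capital V = 21.82 + 11.42 = 33.24.
Equity: weight = 21.82/33.24 = 0.6564; cost = 23.162%.
Debt: weight = 11.42/33.24 = 0.3436; after-tax cost = 2.5% × (1 − 21.8%) = 1.9550%.
WACC = 0.6564 × 23.1620% + 0.3436 × 1.9550% = 15.8761%.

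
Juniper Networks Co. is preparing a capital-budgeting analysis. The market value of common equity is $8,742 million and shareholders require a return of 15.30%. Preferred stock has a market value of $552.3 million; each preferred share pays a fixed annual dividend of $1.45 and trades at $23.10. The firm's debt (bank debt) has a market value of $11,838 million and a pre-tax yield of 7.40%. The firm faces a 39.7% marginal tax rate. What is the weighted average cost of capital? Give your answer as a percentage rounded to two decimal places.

8.99%

Cost of preferred: Rp = 1.45 / 23.1 = 6.2771%.
Total capital V = 8742 + 552.3 + 11838 = 21132.3.
Equity: weight = 8742/21132.3 = 0.4137; cost = 15.3%.
Preferred: weight = 552.3/21132.3 = 0.0261; cost = 6.2771%.
Bank debt: weight = 11838/21132.3 = 0.5602; after-tax cost = 7.4% × (1 − 39.7%) = 4.4622%.
WACC = 0.4137 × 15.3000% + 0.0261 × 6.2771% + 0.5602 × 4.4622% = 8.9930%.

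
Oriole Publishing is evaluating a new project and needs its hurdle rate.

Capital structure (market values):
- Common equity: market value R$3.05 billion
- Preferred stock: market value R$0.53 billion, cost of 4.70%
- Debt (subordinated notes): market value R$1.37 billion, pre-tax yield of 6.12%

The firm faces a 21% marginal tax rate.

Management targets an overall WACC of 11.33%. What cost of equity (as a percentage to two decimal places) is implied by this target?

Total capital V = 3.05 + 0.53 + 1.37 = 4.95.
Equity weight = 3.05/4.95 = 0.6162.
Preferred weight = 0.53/4.95 = 0.1071.
Subordinated notes weight = 1.37/4.95 = 0.2768.
Debt contribution = 0.2768 × 6.12% × (1 − 21%) = 1.3381%.
Preferred contribution = 0.1071 × 4.7% = 0.5032%.
Required equity contribution = 11.33% − 1.8413% = 9.4887%.
Re = 9.4887% / 0.6162 = 15.3996%.

15.40%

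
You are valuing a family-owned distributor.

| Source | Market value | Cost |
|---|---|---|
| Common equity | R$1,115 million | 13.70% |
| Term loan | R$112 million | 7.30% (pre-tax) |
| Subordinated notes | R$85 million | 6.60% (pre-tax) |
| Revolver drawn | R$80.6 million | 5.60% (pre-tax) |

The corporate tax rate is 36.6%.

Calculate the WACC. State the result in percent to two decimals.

Total capital V = 1115 + 112 + 85 + 80.6 = 1392.6.
Equity: weight = 1115/1392.6 = 0.8007; cost = 13.7%.
Term loan: weight = 112/1392.6 = 0.0804; after-tax cost = 7.3% × (1 − 36.6%) = 4.6282%.
Subordinated notes: weight = 85/1392.6 = 0.0610; after-tax cost = 6.6% × (1 − 36.6%) = 4.1844%.
Revolver drawn: weight = 80.6/1392.6 = 0.0579; after-tax cost = 5.6% × (1 − 36.6%) = 3.5504%.
WACC = 0.8007 × 13.7000% + 0.0804 × 4.6282% + 0.0610 × 4.1844% + 0.0579 × 3.5504% = 11.8022%.

11.80%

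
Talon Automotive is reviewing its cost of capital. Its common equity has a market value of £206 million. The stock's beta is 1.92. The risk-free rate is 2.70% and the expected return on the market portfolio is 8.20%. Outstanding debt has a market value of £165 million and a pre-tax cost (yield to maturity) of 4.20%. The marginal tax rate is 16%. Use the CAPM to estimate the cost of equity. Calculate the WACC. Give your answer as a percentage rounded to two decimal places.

8.93%

Market risk premium = 8.2% − 2.7% = 5.5%.
Cost of equity via CAPM: Re = 2.7% + 1.92 × 5.5% = 13.2600%.
Total capital V = 206 + 165 = 371.
Equity: weight = 206/371 = 0.5553; cost = 13.26%.
Debt: weight = 165/371 = 0.4447; after-tax cost = 4.2% × (1 − 16%) = 3.5280%.
WACC = 0.5553 × 13.2600% + 0.4447 × 3.5280% = 8.9318%.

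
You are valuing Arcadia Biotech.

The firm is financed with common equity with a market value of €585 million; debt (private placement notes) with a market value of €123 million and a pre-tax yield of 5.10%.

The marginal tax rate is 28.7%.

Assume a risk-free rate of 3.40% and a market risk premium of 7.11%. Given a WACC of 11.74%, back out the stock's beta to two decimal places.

1.41

Total capital V = 585 + 123 = 708.
Equity weight = 585/708 = 0.8263.
Private placement notes weight = 123/708 = 0.1737.
Debt contribution = 0.1737 × 5.1% × (1 − 28.7%) = 0.6317%.
Required equity contribution = 11.74% − 0.6317% = 11.1083%  ⇒  Re = 13.4439%.
CAPM: 13.4439% = 3.4% + β × 7.11%  ⇒  β = 1.4126.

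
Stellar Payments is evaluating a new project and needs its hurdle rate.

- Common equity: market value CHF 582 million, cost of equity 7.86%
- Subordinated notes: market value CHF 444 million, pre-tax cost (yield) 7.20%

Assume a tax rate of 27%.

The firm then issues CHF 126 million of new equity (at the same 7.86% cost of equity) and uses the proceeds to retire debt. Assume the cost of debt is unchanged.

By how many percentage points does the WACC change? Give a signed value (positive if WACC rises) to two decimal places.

Current WACC:
Total capital V = 582 + 444 = 1026.
Equity: weight = 582/1026 = 0.5673; cost = 7.86%.
Subordinated notes: weight = 444/1026 = 0.4327; after-tax cost = 7.2% × (1 − 27%) = 5.2560%.
WACC = 0.5673 × 7.8600% + 0.4327 × 5.2560% = 6.7331%.
After the change:
Total capital V = 708 + 318 = 1026.
Equity: weight = 708/1026 = 0.6901; cost = 7.86%.
Subordinated notes: weight = 318/1026 = 0.3099; after-tax cost = 7.2% × (1 − 27%) = 5.2560%.
WACC = 0.6901 × 7.8600% + 0.3099 × 5.2560% = 7.0529%.
Change in WACC = 7.0529% − 6.7331% = 0.3198 pp.

+0.32 pp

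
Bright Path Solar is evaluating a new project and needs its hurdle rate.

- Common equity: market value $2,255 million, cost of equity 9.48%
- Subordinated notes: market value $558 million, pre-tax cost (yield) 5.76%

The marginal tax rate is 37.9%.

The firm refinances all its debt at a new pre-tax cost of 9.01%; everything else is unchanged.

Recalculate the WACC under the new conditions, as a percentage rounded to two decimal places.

8.71%

After the change:
Total capital V = 2255 + 558 = 2813.
Equity: weight = 2255/2813 = 0.8016; cost = 9.48%.
Subordinated notes: weight = 558/2813 = 0.1984; after-tax cost = 9.01% × (1 − 37.9%) = 5.5952%.
WACC = 0.8016 × 9.4800% + 0.1984 × 5.5952% = 8.7094%.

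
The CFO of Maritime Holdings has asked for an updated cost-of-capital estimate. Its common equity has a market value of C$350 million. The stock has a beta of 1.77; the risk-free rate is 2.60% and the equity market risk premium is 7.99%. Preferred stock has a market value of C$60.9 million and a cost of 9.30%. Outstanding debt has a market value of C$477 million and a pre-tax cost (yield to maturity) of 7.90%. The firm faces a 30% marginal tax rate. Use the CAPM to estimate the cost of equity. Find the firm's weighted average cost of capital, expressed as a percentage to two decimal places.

10.21%

Cost of equity via CAPM: Re = 2.6% + 1.77 × 7.99% = 16.7423%.
Total capital V = 350 + 60.9 + 477 = 887.9.
Equity: weight = 350/887.9 = 0.3942; cost = 16.7423%.
Preferred: weight = 60.9/887.9 = 0.0686; cost = 9.3%.
Debt: weight = 477/887.9 = 0.5372; after-tax cost = 7.9% × (1 − 30%) = 5.5300%.
WACC = 0.3942 × 16.7423% + 0.0686 × 9.3000% + 0.5372 × 5.5300% = 10.2083%.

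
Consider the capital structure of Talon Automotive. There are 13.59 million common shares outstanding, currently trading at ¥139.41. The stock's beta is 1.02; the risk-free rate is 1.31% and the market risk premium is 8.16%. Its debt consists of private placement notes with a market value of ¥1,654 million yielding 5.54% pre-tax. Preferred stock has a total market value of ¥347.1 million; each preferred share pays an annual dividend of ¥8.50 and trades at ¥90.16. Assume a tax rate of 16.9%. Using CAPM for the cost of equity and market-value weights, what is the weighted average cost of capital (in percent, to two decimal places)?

7.48%

Cost of equity via CAPM: Re = 1.31% + 1.02 × 8.16% = 9.6332%.
Cost of preferred: Rp = 8.5 / 90.16 = 9.4277%.
Market value of equity E = 139.41 × 13.59m = 1894.5819m.
Total capital V = 1894.5819 + 347.1 + 1654 = 3895.6819.
Equity: weight = 1894.5819/3895.6819 = 0.4863; cost = 9.6332%.
Preferred: weight = 347.1/3895.6819 = 0.0891; cost = 9.4277%.
Private placement notes: weight = 1654/3895.6819 = 0.4246; after-tax cost = 5.54% × (1 − 16.9%) = 4.6037%.
WACC = 0.4863 × 9.6332% + 0.0891 × 9.4277% + 0.4246 × 4.6037% = 7.4795%.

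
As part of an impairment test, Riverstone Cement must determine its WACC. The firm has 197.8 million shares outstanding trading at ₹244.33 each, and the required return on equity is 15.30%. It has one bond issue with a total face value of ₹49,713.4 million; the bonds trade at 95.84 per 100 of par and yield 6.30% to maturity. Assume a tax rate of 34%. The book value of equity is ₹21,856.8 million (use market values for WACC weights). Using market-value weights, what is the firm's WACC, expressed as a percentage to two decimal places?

9.77%

Market value of equity E = 244.33 × 197.8m = 48328.474m. Market value of debt D = 49713.4m × 95.84/100 = 47645.32256m.
Total capital V = 48328.474 + 47645.32256 = 95973.79656.
Equity: weight = 48328.474/95973.79656 = 0.5036; cost = 15.3%.
Bonds outstanding: weight = 47645.32256/95973.79656 = 0.4964; after-tax cost = 6.3% × (1 − 34%) = 4.1580%.
WACC = 0.5036 × 15.3000% + 0.4964 × 4.1580% = 9.7687%.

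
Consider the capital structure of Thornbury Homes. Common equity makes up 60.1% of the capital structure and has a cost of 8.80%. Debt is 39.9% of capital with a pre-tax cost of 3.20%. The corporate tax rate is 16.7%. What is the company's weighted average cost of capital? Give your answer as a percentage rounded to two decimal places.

6.35%

After-tax cost of debt = 3.2% × (1 − 16.7%) = 2.6656%.
WACC = 0.601 × 8.8000% + 0.399 × 2.6656% = 6.3524%.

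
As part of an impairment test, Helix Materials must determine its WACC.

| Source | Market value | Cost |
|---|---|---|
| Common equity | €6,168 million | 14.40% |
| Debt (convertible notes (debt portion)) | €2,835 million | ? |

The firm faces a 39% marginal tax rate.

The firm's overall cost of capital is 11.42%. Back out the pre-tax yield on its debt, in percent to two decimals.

Total capital V = 6168 + 2835 = 9003.
Equity weight = 6168/9003 = 0.6851.
Convertible notes (debt portion) weight = 2835/9003 = 0.3149.
Equity contribution = 0.6851 × 14.4% = 9.8655%.
Remaining for debt = 11.42% − 9.8655% = 1.5545%.
Rd × (1 − 39%) × 0.3149 = 1.5545%  ⇒  Rd = 8.0927%.

8.09%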